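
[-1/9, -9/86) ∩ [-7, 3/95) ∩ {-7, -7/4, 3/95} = ∅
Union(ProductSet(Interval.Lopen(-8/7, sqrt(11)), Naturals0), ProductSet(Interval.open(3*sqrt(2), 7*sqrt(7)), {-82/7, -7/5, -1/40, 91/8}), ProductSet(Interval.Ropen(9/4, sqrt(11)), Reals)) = Union(ProductSet(Interval.Lopen(-8/7, sqrt(11)), Naturals0), ProductSet(Interval.Ropen(9/4, sqrt(11)), Reals), ProductSet(Interval.open(3*sqrt(2), 7*sqrt(7)), {-82/7, -7/5, -1/40, 91/8}))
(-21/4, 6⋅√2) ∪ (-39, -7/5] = (-39, 6⋅√2)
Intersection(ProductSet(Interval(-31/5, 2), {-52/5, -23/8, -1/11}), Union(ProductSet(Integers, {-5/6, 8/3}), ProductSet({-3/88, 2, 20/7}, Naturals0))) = EmptySet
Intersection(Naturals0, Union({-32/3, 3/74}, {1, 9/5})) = {1}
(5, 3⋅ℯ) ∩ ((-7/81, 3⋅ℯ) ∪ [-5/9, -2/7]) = (5, 3⋅ℯ)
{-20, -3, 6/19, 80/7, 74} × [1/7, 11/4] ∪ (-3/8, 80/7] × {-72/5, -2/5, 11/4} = ((-3/8, 80/7] × {-72/5, -2/5, 11/4}) ∪ ({-20, -3, 6/19, 80/7, 74} × [1/7, 11/4])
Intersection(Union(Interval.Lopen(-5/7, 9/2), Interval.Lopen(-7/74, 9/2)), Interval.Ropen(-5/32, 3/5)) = Interval.Ropen(-5/32, 3/5)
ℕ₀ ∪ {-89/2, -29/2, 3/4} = {-89/2, -29/2, 3/4} ∪ ℕ₀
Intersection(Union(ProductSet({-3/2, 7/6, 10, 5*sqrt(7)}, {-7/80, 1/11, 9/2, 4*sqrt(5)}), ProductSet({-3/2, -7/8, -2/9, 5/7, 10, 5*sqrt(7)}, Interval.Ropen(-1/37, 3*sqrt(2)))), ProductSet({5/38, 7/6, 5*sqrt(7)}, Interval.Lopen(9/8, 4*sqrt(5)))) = Union(ProductSet({5*sqrt(7)}, Interval.open(9/8, 3*sqrt(2))), ProductSet({7/6, 5*sqrt(7)}, {9/2, 4*sqrt(5)}))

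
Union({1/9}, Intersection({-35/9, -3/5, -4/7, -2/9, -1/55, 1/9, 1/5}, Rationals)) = {-35/9, -3/5, -4/7, -2/9, -1/55, 1/9, 1/5}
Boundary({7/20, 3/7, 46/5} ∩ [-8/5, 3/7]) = {7/20, 3/7}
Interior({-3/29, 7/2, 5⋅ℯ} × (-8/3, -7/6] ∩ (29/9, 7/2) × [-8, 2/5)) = ∅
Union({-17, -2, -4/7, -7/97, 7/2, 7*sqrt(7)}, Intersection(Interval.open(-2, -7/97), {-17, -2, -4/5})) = {-17, -2, -4/5, -4/7, -7/97, 7/2, 7*sqrt(7)}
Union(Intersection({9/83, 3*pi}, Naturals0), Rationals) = Rationals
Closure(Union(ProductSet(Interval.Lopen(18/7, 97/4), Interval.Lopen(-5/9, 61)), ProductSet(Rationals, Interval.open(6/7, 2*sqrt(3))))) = Union(ProductSet({18/7, 97/4}, Interval(-5/9, 61)), ProductSet(Interval(18/7, 97/4), {-5/9, 61}), ProductSet(Interval.Lopen(18/7, 97/4), Interval.Lopen(-5/9, 61)), ProductSet(Rationals, Interval.open(6/7, 2*sqrt(3))), ProductSet(Union(Interval(-oo, 18/7), Interval(97/4, oo)), Interval(6/7, 2*sqrt(3))))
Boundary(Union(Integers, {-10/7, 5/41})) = Union({-10/7, 5/41}, Integers)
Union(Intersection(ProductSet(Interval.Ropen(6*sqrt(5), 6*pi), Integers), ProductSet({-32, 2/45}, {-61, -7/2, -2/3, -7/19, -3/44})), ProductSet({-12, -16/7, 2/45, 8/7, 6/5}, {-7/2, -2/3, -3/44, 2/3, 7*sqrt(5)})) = ProductSet({-12, -16/7, 2/45, 8/7, 6/5}, {-7/2, -2/3, -3/44, 2/3, 7*sqrt(5)})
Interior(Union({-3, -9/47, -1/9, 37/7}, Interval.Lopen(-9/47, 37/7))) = Interval.open(-9/47, 37/7)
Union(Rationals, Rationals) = Rationals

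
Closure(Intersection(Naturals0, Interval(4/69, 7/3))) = Range(1, 3, 1)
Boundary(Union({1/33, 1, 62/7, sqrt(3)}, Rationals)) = Reals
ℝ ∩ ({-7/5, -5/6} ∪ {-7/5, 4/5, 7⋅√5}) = {-7/5, -5/6, 4/5, 7⋅√5}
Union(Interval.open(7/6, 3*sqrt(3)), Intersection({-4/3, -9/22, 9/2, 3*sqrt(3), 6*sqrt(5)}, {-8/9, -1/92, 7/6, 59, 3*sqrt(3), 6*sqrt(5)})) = Union({6*sqrt(5)}, Interval.Lopen(7/6, 3*sqrt(3)))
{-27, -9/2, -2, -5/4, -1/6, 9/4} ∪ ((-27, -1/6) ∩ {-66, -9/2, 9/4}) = {-27, -9/2, -2, -5/4, -1/6, 9/4}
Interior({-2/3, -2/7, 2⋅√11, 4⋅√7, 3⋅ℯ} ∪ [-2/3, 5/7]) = (-2/3, 5/7)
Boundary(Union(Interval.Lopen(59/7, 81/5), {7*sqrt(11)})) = {59/7, 81/5, 7*sqrt(11)}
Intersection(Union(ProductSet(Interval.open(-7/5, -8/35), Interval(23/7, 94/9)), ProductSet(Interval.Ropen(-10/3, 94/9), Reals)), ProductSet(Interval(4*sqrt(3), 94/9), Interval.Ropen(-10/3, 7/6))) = ProductSet(Interval.Ropen(4*sqrt(3), 94/9), Interval.Ropen(-10/3, 7/6))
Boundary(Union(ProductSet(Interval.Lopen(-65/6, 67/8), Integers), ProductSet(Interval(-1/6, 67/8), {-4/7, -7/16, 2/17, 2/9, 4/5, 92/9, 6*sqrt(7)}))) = Union(ProductSet(Interval(-65/6, 67/8), Integers), ProductSet(Interval(-1/6, 67/8), {-4/7, -7/16, 2/17, 2/9, 4/5, 92/9, 6*sqrt(7)}))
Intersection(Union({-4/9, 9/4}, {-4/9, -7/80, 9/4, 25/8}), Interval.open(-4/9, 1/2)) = {-7/80}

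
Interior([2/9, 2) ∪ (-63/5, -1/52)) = (-63/5, -1/52) ∪ (2/9, 2)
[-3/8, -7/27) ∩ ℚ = ℚ ∩ [-3/8, -7/27)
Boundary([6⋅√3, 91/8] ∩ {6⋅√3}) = {6⋅√3}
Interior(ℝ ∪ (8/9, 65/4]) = (-∞, ∞)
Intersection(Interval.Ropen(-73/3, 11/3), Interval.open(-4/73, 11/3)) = Interval.open(-4/73, 11/3)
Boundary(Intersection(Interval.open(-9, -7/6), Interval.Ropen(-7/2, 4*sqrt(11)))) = {-7/2, -7/6}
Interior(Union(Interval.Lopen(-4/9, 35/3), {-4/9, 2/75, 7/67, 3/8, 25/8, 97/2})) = Interval.open(-4/9, 35/3)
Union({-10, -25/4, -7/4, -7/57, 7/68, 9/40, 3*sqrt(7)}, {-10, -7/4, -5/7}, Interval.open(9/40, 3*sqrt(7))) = Union({-10, -25/4, -7/4, -5/7, -7/57, 7/68}, Interval(9/40, 3*sqrt(7)))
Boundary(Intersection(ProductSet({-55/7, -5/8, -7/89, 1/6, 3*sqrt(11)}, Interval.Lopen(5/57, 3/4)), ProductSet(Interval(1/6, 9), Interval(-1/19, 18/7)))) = ProductSet({1/6}, Interval(5/57, 3/4))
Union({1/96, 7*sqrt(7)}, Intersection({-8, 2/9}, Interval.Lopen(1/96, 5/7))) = {1/96, 2/9, 7*sqrt(7)}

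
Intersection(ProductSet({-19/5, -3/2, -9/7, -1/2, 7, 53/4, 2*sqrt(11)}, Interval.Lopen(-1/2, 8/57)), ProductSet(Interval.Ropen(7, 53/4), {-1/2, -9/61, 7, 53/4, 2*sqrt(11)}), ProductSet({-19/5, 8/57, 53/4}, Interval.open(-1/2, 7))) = EmptySet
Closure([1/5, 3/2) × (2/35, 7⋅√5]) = ({1/5, 3/2} × [2/35, 7⋅√5]) ∪ ([1/5, 3/2] × {2/35, 7⋅√5}) ∪ ([1/5, 3/2) × (2/35, 7⋅√5])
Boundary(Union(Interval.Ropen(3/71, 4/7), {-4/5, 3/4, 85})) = {-4/5, 3/71, 4/7, 3/4, 85}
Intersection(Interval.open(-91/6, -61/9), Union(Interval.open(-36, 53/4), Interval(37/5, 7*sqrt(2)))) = Interval.open(-91/6, -61/9)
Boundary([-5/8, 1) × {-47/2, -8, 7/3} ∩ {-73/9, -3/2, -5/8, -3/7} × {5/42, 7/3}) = {-5/8, -3/7} × {7/3}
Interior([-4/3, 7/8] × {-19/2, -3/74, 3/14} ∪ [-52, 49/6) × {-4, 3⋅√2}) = ∅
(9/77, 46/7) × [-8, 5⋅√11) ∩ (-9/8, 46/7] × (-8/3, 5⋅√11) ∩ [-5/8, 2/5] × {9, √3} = (9/77, 2/5] × {9, √3}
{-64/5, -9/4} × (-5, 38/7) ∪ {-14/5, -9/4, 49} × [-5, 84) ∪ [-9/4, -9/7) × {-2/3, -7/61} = ({-64/5, -9/4} × (-5, 38/7)) ∪ ([-9/4, -9/7) × {-2/3, -7/61}) ∪ ({-14/5, -9/4, 49} × [-5, 84))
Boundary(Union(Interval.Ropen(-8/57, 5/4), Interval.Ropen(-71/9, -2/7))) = {-71/9, -2/7, -8/57, 5/4}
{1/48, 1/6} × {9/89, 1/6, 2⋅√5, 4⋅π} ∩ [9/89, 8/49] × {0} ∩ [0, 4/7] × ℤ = ∅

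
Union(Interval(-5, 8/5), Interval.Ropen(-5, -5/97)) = Interval(-5, 8/5)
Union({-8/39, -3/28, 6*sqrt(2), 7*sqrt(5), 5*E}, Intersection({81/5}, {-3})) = {-8/39, -3/28, 6*sqrt(2), 7*sqrt(5), 5*E}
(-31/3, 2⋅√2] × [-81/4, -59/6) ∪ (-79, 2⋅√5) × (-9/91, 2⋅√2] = ((-31/3, 2⋅√2] × [-81/4, -59/6)) ∪ ((-79, 2⋅√5) × (-9/91, 2⋅√2])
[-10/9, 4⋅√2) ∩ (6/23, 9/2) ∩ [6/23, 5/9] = (6/23, 5/9]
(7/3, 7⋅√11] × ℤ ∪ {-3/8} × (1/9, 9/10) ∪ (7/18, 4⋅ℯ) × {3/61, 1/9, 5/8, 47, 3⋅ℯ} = ({-3/8} × (1/9, 9/10)) ∪ ((7/3, 7⋅√11] × ℤ) ∪ ((7/18, 4⋅ℯ) × {3/61, 1/9, 5/8, 47, 3⋅ℯ})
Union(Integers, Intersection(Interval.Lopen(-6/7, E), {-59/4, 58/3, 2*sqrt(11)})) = Integers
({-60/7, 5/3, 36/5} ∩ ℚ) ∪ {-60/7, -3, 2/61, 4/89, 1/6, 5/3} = {-60/7, -3, 2/61, 4/89, 1/6, 5/3, 36/5}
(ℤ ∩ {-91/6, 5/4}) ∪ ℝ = ℝ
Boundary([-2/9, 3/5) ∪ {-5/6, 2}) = {-5/6, -2/9, 3/5, 2}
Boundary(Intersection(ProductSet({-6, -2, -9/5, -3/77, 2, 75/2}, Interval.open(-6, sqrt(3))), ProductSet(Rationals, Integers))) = ProductSet({-6, -2, -9/5, -3/77, 2, 75/2}, Range(-5, 2, 1))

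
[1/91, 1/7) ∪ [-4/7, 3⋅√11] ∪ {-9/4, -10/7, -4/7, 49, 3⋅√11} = {-9/4, -10/7, 49} ∪ [-4/7, 3⋅√11]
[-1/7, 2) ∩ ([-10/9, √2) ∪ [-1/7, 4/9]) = [-1/7, √2)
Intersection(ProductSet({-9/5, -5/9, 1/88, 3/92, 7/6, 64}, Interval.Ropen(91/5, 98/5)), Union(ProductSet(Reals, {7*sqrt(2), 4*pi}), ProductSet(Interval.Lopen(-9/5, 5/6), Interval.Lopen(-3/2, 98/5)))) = ProductSet({-5/9, 1/88, 3/92}, Interval.Ropen(91/5, 98/5))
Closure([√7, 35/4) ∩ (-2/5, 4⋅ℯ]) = [√7, 35/4]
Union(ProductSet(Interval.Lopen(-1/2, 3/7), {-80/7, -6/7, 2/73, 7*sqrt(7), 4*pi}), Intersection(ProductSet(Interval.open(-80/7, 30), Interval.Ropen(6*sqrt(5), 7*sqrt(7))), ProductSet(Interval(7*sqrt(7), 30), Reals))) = Union(ProductSet(Interval.Lopen(-1/2, 3/7), {-80/7, -6/7, 2/73, 7*sqrt(7), 4*pi}), ProductSet(Interval.Ropen(7*sqrt(7), 30), Interval.Ropen(6*sqrt(5), 7*sqrt(7))))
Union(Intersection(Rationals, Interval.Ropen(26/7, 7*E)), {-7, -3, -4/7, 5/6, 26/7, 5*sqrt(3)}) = Union({-7, -3, -4/7, 5/6, 5*sqrt(3)}, Intersection(Interval.Ropen(26/7, 7*E), Rationals))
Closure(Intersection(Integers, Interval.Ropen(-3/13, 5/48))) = Range(0, 1, 1)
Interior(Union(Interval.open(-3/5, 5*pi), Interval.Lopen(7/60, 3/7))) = Interval.open(-3/5, 5*pi)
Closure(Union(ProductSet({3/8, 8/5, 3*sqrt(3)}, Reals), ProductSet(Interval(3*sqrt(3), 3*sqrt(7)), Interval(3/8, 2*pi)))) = Union(ProductSet({3/8, 8/5, 3*sqrt(3)}, Reals), ProductSet(Interval(3*sqrt(3), 3*sqrt(7)), Interval(3/8, 2*pi)))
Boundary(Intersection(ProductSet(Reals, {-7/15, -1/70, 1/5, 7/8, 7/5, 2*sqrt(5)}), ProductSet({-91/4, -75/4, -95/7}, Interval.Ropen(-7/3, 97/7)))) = ProductSet({-91/4, -75/4, -95/7}, {-7/15, -1/70, 1/5, 7/8, 7/5, 2*sqrt(5)})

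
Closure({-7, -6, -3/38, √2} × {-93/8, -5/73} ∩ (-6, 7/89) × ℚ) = {-3/38} × {-93/8, -5/73}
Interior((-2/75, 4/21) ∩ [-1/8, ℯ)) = (-2/75, 4/21)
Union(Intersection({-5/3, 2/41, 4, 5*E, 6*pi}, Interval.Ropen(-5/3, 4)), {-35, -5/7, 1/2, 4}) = {-35, -5/3, -5/7, 2/41, 1/2, 4}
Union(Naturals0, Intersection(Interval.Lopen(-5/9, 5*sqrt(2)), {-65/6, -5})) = Naturals0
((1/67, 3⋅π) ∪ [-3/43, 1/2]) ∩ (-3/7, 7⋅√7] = [-3/43, 3⋅π)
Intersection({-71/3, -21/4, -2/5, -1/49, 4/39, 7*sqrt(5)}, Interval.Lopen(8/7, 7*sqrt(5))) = {7*sqrt(5)}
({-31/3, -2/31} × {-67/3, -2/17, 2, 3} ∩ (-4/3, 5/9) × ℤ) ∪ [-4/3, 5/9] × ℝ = [-4/3, 5/9] × ℝ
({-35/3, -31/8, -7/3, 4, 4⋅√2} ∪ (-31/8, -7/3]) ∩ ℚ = {-35/3, 4} ∪ (ℚ ∩ [-31/8, -7/3])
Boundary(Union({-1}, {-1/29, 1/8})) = {-1, -1/29, 1/8}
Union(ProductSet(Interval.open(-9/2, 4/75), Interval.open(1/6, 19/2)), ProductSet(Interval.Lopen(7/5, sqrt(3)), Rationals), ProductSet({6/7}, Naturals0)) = Union(ProductSet({6/7}, Naturals0), ProductSet(Interval.open(-9/2, 4/75), Interval.open(1/6, 19/2)), ProductSet(Interval.Lopen(7/5, sqrt(3)), Rationals))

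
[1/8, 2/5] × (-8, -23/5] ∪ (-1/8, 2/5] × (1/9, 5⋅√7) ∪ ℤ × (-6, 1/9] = (ℤ × (-6, 1/9]) ∪ ([1/8, 2/5] × (-8, -23/5]) ∪ ((-1/8, 2/5] × (1/9, 5⋅√7))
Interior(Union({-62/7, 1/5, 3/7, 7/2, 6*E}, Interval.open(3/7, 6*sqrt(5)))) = Interval.open(3/7, 6*sqrt(5))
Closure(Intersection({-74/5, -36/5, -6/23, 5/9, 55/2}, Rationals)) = {-74/5, -36/5, -6/23, 5/9, 55/2}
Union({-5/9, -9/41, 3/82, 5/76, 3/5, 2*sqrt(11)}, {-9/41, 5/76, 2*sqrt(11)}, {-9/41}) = {-5/9, -9/41, 3/82, 5/76, 3/5, 2*sqrt(11)}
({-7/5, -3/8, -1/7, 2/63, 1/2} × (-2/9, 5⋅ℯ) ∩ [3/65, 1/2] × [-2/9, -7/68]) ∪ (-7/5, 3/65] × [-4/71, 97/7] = ({1/2} × (-2/9, -7/68]) ∪ ((-7/5, 3/65] × [-4/71, 97/7])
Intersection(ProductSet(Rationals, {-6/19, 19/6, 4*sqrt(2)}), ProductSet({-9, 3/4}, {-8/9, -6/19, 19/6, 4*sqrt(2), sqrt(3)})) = ProductSet({-9, 3/4}, {-6/19, 19/6, 4*sqrt(2)})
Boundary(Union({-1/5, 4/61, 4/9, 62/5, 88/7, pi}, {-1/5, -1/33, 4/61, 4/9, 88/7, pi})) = {-1/5, -1/33, 4/61, 4/9, 62/5, 88/7, pi}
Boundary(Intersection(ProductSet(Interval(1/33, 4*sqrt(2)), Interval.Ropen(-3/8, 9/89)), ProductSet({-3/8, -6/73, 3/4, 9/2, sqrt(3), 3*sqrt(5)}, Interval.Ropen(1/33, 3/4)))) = ProductSet({3/4, 9/2, sqrt(3)}, Interval(1/33, 9/89))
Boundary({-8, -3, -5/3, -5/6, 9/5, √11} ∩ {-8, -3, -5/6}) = {-8, -3, -5/6}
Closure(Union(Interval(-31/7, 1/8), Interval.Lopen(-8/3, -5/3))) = Interval(-31/7, 1/8)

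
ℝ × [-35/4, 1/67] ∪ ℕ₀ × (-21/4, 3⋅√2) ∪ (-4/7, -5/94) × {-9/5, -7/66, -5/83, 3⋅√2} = (ℝ × [-35/4, 1/67]) ∪ (ℕ₀ × (-21/4, 3⋅√2)) ∪ ((-4/7, -5/94) × {-9/5, -7/66, -5/83, 3⋅√2})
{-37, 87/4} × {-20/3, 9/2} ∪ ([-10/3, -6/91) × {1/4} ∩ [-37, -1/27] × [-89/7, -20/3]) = {-37, 87/4} × {-20/3, 9/2}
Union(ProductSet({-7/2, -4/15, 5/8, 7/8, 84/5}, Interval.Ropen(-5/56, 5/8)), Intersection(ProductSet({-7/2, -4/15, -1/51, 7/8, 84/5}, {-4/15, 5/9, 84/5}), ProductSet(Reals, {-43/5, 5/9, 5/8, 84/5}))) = Union(ProductSet({-7/2, -4/15, -1/51, 7/8, 84/5}, {5/9, 84/5}), ProductSet({-7/2, -4/15, 5/8, 7/8, 84/5}, Interval.Ropen(-5/56, 5/8)))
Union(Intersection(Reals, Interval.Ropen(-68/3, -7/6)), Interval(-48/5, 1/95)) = Interval(-68/3, 1/95)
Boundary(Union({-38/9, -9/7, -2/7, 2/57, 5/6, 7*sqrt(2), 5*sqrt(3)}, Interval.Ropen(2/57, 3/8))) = {-38/9, -9/7, -2/7, 2/57, 3/8, 5/6, 7*sqrt(2), 5*sqrt(3)}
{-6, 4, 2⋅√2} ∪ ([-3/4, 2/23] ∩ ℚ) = {-6, 4, 2⋅√2} ∪ (ℚ ∩ [-3/4, 2/23])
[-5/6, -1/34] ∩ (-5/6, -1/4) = (-5/6, -1/4)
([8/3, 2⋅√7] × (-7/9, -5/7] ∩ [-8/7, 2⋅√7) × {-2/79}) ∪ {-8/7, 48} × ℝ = {-8/7, 48} × ℝ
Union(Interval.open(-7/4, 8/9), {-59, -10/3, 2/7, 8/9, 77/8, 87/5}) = Union({-59, -10/3, 77/8, 87/5}, Interval.Lopen(-7/4, 8/9))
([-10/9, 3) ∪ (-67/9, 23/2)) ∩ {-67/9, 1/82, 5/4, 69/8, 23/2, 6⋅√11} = {1/82, 5/4, 69/8}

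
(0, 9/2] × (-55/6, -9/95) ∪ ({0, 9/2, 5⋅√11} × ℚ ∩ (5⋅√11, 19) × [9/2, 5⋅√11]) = (0, 9/2] × (-55/6, -9/95)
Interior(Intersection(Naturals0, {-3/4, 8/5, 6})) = EmptySet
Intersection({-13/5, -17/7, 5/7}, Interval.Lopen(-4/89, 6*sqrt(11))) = {5/7}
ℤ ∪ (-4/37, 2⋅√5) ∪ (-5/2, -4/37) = ℤ ∪ (-5/2, -4/37) ∪ (-4/37, 2⋅√5)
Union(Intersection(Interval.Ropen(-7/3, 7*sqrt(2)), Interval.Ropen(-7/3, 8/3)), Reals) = Interval(-oo, oo)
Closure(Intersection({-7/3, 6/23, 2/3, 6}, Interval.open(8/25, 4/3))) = {2/3}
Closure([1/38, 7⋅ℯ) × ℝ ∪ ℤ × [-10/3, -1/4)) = (ℤ × [-10/3, -1/4)) ∪ ([1/38, 7⋅ℯ] × ℝ) ∪ ((ℤ \ (1/38, 7⋅ℯ)) × [-10/3, -1/4])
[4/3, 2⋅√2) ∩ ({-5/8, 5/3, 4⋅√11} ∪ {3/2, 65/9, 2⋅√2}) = {3/2, 5/3}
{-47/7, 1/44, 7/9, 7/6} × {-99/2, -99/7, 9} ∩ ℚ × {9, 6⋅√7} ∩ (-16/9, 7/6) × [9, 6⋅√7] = {1/44, 7/9} × {9}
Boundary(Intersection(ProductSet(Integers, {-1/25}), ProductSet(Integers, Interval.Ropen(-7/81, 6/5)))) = ProductSet(Integers, {-1/25})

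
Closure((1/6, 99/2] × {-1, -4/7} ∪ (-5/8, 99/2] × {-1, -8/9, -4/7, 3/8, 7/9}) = [-5/8, 99/2] × {-1, -8/9, -4/7, 3/8, 7/9}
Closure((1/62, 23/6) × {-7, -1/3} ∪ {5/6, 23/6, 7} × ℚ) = ({5/6, 23/6, 7} × ℝ) ∪ ([1/62, 23/6] × {-7, -1/3})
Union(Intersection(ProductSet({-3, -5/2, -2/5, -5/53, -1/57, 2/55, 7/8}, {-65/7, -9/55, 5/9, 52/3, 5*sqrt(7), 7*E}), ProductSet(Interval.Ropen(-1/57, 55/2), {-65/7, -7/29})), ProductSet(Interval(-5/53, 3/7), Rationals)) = Union(ProductSet({-1/57, 2/55, 7/8}, {-65/7}), ProductSet(Interval(-5/53, 3/7), Rationals))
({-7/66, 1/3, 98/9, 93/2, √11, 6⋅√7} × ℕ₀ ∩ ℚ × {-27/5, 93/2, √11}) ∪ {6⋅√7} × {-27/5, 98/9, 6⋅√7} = {6⋅√7} × {-27/5, 98/9, 6⋅√7}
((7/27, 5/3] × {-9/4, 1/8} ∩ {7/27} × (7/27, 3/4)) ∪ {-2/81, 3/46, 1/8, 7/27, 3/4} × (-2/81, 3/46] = {-2/81, 3/46, 1/8, 7/27, 3/4} × (-2/81, 3/46]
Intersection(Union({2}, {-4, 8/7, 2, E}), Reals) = {-4, 8/7, 2, E}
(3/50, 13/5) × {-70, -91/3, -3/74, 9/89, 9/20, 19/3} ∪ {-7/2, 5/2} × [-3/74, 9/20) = ({-7/2, 5/2} × [-3/74, 9/20)) ∪ ((3/50, 13/5) × {-70, -91/3, -3/74, 9/89, 9/20, 19/3})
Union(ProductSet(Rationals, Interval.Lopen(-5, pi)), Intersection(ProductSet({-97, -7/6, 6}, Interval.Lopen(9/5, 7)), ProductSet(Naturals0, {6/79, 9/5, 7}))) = Union(ProductSet({6}, {7}), ProductSet(Rationals, Interval.Lopen(-5, pi)))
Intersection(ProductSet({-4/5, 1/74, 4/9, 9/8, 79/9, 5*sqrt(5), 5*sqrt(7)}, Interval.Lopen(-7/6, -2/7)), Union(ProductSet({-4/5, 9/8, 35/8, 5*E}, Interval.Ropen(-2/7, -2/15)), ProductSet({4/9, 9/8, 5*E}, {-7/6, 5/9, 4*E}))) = ProductSet({-4/5, 9/8}, {-2/7})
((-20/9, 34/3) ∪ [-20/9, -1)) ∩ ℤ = {-2, -1, …, 11}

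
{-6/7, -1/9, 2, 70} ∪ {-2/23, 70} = {-6/7, -1/9, -2/23, 2, 70}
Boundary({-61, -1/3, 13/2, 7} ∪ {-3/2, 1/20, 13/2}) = {-61, -3/2, -1/3, 1/20, 13/2, 7}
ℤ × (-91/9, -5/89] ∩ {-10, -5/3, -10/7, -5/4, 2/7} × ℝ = {-10} × (-91/9, -5/89]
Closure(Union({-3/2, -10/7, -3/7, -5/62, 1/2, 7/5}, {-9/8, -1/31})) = {-3/2, -10/7, -9/8, -3/7, -5/62, -1/31, 1/2, 7/5}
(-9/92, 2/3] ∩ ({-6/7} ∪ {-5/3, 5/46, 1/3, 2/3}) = {5/46, 1/3, 2/3}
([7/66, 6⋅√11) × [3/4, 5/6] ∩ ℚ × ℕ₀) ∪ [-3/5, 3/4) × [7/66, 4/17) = [-3/5, 3/4) × [7/66, 4/17)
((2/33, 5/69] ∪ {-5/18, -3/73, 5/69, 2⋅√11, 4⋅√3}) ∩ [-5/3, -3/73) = {-5/18}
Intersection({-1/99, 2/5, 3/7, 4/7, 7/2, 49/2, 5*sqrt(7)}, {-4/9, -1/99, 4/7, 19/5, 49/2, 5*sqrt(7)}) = {-1/99, 4/7, 49/2, 5*sqrt(7)}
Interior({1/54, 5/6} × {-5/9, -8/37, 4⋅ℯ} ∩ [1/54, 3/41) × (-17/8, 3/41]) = ∅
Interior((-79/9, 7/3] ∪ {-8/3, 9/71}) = (-79/9, 7/3)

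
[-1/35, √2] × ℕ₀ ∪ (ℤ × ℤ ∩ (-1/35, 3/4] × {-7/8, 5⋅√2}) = [-1/35, √2] × ℕ₀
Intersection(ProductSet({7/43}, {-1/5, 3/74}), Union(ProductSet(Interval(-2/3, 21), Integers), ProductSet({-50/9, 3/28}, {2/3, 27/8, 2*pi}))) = EmptySet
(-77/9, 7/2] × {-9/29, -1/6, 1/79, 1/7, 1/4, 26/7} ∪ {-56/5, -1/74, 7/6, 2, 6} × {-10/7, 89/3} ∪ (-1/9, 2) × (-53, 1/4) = ({-56/5, -1/74, 7/6, 2, 6} × {-10/7, 89/3}) ∪ ((-1/9, 2) × (-53, 1/4)) ∪ ((-77/9, 7/2] × {-9/29, -1/6, 1/79, 1/7, 1/4, 26/7})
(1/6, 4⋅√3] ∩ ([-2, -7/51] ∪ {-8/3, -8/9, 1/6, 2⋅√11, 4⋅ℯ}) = {2⋅√11}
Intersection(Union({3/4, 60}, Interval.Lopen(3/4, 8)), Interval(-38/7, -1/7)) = EmptySet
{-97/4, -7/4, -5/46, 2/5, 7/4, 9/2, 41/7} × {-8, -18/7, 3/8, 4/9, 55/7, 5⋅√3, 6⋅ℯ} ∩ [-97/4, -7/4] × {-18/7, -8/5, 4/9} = {-97/4, -7/4} × {-18/7, 4/9}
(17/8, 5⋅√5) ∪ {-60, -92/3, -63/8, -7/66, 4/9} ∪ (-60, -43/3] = [-60, -43/3] ∪ {-63/8, -7/66, 4/9} ∪ (17/8, 5⋅√5)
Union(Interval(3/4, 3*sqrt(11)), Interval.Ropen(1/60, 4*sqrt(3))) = Interval(1/60, 3*sqrt(11))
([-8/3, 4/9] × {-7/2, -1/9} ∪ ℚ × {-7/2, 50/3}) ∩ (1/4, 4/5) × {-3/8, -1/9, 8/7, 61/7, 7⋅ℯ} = (1/4, 4/9] × {-1/9}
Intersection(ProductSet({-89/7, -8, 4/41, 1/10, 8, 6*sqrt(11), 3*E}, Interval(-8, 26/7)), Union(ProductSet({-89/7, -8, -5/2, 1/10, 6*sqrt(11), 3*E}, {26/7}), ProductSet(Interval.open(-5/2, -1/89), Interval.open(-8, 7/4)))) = ProductSet({-89/7, -8, 1/10, 6*sqrt(11), 3*E}, {26/7})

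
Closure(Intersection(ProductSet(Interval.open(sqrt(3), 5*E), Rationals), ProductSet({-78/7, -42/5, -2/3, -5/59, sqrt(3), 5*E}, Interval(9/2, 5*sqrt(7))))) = EmptySet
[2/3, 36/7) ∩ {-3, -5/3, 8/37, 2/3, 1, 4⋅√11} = {2/3, 1}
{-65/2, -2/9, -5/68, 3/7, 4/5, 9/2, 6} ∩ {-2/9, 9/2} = {-2/9, 9/2}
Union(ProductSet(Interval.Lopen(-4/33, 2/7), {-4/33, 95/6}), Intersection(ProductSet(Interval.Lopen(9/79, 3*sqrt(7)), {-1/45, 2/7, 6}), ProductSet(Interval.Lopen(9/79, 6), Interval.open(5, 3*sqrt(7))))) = Union(ProductSet(Interval.Lopen(-4/33, 2/7), {-4/33, 95/6}), ProductSet(Interval.Lopen(9/79, 6), {6}))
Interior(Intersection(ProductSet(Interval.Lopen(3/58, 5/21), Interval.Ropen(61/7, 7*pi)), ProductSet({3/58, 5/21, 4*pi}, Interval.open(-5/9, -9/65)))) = EmptySet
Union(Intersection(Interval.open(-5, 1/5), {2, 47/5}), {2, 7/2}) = {2, 7/2}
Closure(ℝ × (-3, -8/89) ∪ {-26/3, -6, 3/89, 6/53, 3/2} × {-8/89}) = ℝ × [-3, -8/89]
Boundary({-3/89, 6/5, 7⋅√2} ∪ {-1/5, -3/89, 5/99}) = {-1/5, -3/89, 5/99, 6/5, 7⋅√2}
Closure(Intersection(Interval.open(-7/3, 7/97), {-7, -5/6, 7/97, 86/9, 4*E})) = {-5/6}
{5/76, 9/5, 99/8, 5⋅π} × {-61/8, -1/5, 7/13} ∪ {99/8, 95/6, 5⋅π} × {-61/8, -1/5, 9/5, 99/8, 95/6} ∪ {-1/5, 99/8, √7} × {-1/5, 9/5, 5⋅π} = ({5/76, 9/5, 99/8, 5⋅π} × {-61/8, -1/5, 7/13}) ∪ ({-1/5, 99/8, √7} × {-1/5, 9/5, 5⋅π}) ∪ ({99/8, 95/6, 5⋅π} × {-61/8, -1/5, 9/5, 99/8, 95/6})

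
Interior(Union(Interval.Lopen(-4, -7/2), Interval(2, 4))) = Union(Interval.open(-4, -7/2), Interval.open(2, 4))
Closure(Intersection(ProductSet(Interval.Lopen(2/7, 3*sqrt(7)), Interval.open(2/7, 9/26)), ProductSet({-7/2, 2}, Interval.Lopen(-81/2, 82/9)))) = ProductSet({2}, Interval(2/7, 9/26))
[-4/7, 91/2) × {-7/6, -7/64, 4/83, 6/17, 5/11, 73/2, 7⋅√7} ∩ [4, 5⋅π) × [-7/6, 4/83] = [4, 5⋅π) × {-7/6, -7/64, 4/83}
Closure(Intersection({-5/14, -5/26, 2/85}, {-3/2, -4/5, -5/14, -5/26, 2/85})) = {-5/14, -5/26, 2/85}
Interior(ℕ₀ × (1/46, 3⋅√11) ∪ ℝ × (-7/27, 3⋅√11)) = ℝ × (-7/27, 3⋅√11)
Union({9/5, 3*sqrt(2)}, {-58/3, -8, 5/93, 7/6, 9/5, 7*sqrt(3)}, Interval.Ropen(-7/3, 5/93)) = Union({-58/3, -8, 7/6, 9/5, 3*sqrt(2), 7*sqrt(3)}, Interval(-7/3, 5/93))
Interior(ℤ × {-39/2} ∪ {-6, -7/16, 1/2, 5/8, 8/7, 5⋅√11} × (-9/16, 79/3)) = ∅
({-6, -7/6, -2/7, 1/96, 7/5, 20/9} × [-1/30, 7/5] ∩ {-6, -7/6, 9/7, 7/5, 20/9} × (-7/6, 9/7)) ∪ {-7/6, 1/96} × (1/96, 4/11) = ({-7/6, 1/96} × (1/96, 4/11)) ∪ ({-6, -7/6, 7/5, 20/9} × [-1/30, 9/7))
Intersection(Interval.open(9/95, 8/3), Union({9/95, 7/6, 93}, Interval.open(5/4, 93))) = Union({7/6}, Interval.open(5/4, 8/3))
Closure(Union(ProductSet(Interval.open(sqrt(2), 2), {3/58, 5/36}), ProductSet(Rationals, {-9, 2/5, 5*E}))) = Union(ProductSet(Interval(sqrt(2), 2), {3/58, 5/36}), ProductSet(Reals, {-9, 2/5, 5*E}))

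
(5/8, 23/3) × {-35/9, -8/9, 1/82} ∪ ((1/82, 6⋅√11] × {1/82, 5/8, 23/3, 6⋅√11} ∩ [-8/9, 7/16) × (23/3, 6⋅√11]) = ((5/8, 23/3) × {-35/9, -8/9, 1/82}) ∪ ((1/82, 7/16) × {6⋅√11})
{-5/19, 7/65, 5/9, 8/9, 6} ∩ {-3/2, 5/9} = {5/9}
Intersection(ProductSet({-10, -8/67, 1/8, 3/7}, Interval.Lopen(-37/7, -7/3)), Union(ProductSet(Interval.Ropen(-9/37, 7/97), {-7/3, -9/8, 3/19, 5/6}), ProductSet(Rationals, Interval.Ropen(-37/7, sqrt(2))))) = ProductSet({-10, -8/67, 1/8, 3/7}, Interval.Lopen(-37/7, -7/3))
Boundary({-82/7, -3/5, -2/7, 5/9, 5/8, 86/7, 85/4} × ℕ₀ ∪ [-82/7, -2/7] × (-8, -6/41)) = ({-82/7, -2/7} × [-8, -6/41]) ∪ ({-82/7, -2/7, 5/9, 5/8, 86/7, 85/4} × ℕ₀) ∪ ([-82/7, -2/7] × {-8, -6/41}) ∪ ({-82/7, -3/5, -2/7, 5/9, 5/8, 86/7, 85/4} × (ℕ₀ \ (-8, -6/41)))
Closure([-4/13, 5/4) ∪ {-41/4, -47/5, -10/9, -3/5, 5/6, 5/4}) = {-41/4, -47/5, -10/9, -3/5} ∪ [-4/13, 5/4]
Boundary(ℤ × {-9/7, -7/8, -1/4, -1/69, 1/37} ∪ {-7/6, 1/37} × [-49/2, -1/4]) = (ℤ × {-9/7, -7/8, -1/4, -1/69, 1/37}) ∪ ({-7/6, 1/37} × [-49/2, -1/4])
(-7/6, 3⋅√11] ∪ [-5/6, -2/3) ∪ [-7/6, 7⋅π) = [-7/6, 7⋅π)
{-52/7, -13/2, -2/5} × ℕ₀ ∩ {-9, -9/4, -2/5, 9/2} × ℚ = {-2/5} × ℕ₀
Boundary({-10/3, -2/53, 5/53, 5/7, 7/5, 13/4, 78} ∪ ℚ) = ℝ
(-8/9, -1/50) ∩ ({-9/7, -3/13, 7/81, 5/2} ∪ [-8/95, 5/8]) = {-3/13} ∪ [-8/95, -1/50)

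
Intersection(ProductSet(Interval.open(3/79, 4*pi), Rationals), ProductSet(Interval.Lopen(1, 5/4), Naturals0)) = ProductSet(Interval.Lopen(1, 5/4), Naturals0)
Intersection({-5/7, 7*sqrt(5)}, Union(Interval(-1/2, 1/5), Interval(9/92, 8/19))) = EmptySet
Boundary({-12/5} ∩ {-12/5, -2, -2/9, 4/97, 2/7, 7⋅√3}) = {-12/5}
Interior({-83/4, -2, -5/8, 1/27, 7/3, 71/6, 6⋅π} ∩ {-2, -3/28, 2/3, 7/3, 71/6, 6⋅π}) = ∅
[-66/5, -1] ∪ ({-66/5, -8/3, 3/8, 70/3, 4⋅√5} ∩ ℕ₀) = [-66/5, -1]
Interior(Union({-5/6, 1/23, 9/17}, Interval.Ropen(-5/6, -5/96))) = Interval.open(-5/6, -5/96)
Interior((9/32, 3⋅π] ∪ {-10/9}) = (9/32, 3⋅π)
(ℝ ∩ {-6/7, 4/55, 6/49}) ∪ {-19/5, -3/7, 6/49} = {-19/5, -6/7, -3/7, 4/55, 6/49}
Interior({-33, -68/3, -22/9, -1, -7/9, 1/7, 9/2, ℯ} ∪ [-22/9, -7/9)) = (-22/9, -7/9)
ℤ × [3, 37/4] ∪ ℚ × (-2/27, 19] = ℚ × (-2/27, 19]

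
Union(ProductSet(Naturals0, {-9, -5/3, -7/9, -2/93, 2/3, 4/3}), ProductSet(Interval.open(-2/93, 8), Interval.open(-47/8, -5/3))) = Union(ProductSet(Interval.open(-2/93, 8), Interval.open(-47/8, -5/3)), ProductSet(Naturals0, {-9, -5/3, -7/9, -2/93, 2/3, 4/3}))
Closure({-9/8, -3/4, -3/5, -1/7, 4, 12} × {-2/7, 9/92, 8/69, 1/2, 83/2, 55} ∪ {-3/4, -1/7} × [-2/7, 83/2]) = ({-3/4, -1/7} × [-2/7, 83/2]) ∪ ({-9/8, -3/4, -3/5, -1/7, 4, 12} × {-2/7, 9/92, 8/69, 1/2, 83/2, 55})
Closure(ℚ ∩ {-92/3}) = {-92/3}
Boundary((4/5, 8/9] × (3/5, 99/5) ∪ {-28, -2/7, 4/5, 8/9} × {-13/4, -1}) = ({4/5, 8/9} × [3/5, 99/5]) ∪ ({-28, -2/7, 4/5, 8/9} × {-13/4, -1}) ∪ ([4/5, 8/9] × {3/5, 99/5})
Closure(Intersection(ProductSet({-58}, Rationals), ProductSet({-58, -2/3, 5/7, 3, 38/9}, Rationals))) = ProductSet({-58}, Reals)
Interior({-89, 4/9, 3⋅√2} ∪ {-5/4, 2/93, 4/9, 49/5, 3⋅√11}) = ∅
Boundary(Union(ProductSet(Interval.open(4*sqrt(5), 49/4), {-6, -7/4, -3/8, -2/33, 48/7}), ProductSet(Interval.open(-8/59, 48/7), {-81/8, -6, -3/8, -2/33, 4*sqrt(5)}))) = Union(ProductSet(Interval(-8/59, 48/7), {-81/8, -6, -3/8, -2/33, 4*sqrt(5)}), ProductSet(Interval(4*sqrt(5), 49/4), {-6, -7/4, -3/8, -2/33, 48/7}))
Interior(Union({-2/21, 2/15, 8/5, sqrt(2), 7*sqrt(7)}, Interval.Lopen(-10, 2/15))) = Interval.open(-10, 2/15)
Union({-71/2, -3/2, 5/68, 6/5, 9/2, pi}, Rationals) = Union({pi}, Rationals)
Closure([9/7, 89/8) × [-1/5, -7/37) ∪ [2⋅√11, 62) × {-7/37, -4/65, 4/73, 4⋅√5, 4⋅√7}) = ({9/7, 89/8} × [-1/5, -7/37]) ∪ ([9/7, 89/8] × {-1/5, -7/37}) ∪ ([9/7, 89/8) × [-1/5, -7/37)) ∪ ([2⋅√11, 62] × {-7/37, -4/65, 4/73, 4⋅√5, 4⋅√7})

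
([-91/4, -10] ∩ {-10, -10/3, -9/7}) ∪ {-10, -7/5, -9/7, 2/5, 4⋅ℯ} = {-10, -7/5, -9/7, 2/5, 4⋅ℯ}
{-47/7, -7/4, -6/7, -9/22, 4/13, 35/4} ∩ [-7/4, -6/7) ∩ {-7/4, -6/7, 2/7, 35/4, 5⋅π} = {-7/4}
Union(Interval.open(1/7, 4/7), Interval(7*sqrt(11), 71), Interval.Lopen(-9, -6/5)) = Union(Interval.Lopen(-9, -6/5), Interval.open(1/7, 4/7), Interval(7*sqrt(11), 71))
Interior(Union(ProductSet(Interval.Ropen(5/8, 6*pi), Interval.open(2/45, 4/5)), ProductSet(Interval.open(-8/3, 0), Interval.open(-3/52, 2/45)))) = Union(ProductSet(Interval.open(-8/3, 0), Interval.open(-3/52, 2/45)), ProductSet(Interval.open(5/8, 6*pi), Interval.open(2/45, 4/5)))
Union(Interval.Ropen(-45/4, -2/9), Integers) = Union(Integers, Interval.Ropen(-45/4, -2/9))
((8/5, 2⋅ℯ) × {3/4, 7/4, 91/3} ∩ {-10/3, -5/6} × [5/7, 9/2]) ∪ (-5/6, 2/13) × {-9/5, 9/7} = (-5/6, 2/13) × {-9/5, 9/7}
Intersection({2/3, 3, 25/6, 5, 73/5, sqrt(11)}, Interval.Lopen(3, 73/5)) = {25/6, 5, 73/5, sqrt(11)}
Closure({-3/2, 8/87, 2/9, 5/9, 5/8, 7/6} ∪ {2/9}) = {-3/2, 8/87, 2/9, 5/9, 5/8, 7/6}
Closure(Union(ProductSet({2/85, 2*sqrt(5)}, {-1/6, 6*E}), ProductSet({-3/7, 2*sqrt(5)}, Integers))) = Union(ProductSet({-3/7, 2*sqrt(5)}, Integers), ProductSet({2/85, 2*sqrt(5)}, {-1/6, 6*E}))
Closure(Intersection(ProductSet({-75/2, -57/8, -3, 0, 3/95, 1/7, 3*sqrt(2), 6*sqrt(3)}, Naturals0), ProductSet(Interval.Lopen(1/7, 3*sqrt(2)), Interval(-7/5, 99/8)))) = ProductSet({3*sqrt(2)}, Range(0, 13, 1))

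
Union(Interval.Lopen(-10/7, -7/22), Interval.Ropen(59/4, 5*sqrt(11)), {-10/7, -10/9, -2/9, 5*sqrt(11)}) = Union({-2/9}, Interval(-10/7, -7/22), Interval(59/4, 5*sqrt(11)))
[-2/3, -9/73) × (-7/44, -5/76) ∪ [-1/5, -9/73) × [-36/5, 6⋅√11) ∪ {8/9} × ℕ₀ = ({8/9} × ℕ₀) ∪ ([-2/3, -9/73) × (-7/44, -5/76)) ∪ ([-1/5, -9/73) × [-36/5, 6⋅√11))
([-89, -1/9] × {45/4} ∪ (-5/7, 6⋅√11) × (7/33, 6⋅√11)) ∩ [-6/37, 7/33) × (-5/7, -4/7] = ∅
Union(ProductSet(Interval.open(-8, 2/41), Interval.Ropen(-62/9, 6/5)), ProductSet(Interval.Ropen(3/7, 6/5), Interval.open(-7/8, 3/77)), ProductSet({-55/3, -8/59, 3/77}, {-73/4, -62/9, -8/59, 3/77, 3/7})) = Union(ProductSet({-55/3, -8/59, 3/77}, {-73/4, -62/9, -8/59, 3/77, 3/7}), ProductSet(Interval.open(-8, 2/41), Interval.Ropen(-62/9, 6/5)), ProductSet(Interval.Ropen(3/7, 6/5), Interval.open(-7/8, 3/77)))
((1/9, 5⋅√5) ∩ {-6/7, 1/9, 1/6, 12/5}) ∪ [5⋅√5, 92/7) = {1/6, 12/5} ∪ [5⋅√5, 92/7)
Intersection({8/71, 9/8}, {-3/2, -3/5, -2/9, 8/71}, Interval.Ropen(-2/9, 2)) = {8/71}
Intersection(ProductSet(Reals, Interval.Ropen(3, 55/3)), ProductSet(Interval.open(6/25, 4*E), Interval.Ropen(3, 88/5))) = ProductSet(Interval.open(6/25, 4*E), Interval.Ropen(3, 88/5))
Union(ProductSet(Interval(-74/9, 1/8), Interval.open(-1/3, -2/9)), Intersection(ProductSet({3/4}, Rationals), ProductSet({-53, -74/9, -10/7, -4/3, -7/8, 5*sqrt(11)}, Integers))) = ProductSet(Interval(-74/9, 1/8), Interval.open(-1/3, -2/9))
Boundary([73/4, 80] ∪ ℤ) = {73/4} ∪ (ℤ \ (73/4, 80))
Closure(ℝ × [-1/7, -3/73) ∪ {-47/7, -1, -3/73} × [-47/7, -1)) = (ℝ × [-1/7, -3/73]) ∪ ({-47/7, -1, -3/73} × [-47/7, -1])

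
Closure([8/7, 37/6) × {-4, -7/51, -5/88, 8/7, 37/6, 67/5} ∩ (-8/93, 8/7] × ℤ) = {8/7} × {-4}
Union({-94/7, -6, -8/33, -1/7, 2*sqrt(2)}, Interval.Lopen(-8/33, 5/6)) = Union({-94/7, -6, 2*sqrt(2)}, Interval(-8/33, 5/6))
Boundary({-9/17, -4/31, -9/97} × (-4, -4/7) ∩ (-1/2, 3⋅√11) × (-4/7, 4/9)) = ∅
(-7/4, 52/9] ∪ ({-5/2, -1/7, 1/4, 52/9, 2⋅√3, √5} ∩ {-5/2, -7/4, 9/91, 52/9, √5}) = {-5/2} ∪ (-7/4, 52/9]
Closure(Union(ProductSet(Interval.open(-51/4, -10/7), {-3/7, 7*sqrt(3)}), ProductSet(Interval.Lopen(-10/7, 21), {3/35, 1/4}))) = Union(ProductSet(Interval(-51/4, -10/7), {-3/7, 7*sqrt(3)}), ProductSet(Interval(-10/7, 21), {3/35, 1/4}))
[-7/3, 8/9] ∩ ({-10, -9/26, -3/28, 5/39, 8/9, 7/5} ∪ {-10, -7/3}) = {-7/3, -9/26, -3/28, 5/39, 8/9}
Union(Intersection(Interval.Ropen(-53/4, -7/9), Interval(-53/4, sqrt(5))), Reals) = Interval(-oo, oo)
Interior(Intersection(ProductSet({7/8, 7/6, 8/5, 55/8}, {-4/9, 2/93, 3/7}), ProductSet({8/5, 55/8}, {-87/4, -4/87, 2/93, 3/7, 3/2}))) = EmptySet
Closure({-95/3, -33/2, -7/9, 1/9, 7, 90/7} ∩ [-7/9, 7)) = {-7/9, 1/9}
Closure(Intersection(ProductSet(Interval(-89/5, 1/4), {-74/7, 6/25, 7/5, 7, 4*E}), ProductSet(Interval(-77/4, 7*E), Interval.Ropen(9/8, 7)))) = ProductSet(Interval(-89/5, 1/4), {7/5})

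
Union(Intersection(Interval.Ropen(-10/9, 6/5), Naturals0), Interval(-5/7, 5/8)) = Union(Interval(-5/7, 5/8), Range(0, 2, 1))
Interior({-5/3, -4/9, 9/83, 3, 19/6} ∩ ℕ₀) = ∅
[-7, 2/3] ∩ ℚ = ℚ ∩ [-7, 2/3]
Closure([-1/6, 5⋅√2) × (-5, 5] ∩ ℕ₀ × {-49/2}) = ∅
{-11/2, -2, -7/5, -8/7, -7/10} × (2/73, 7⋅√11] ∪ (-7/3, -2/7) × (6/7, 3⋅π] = ((-7/3, -2/7) × (6/7, 3⋅π]) ∪ ({-11/2, -2, -7/5, -8/7, -7/10} × (2/73, 7⋅√11])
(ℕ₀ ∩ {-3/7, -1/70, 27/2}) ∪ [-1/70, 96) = [-1/70, 96)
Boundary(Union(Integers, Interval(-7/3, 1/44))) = Union(Complement(Integers, Interval.open(-7/3, 1/44)), {-7/3, 1/44})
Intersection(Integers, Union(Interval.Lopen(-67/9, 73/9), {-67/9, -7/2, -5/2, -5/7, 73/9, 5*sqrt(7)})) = Range(-7, 9, 1)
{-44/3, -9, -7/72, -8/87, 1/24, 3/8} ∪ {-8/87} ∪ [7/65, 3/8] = {-44/3, -9, -7/72, -8/87, 1/24} ∪ [7/65, 3/8]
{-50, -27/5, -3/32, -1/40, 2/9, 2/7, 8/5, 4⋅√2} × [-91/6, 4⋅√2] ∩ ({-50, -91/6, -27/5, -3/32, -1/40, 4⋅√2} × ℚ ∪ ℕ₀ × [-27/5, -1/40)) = {-50, -27/5, -3/32, -1/40, 4⋅√2} × (ℚ ∩ [-91/6, 4⋅√2])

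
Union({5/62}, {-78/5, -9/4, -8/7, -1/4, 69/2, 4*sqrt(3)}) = {-78/5, -9/4, -8/7, -1/4, 5/62, 69/2, 4*sqrt(3)}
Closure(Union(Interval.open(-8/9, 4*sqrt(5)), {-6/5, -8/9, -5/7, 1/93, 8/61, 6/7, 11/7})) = Union({-6/5}, Interval(-8/9, 4*sqrt(5)))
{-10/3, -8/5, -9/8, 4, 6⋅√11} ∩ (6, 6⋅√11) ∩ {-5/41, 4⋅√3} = ∅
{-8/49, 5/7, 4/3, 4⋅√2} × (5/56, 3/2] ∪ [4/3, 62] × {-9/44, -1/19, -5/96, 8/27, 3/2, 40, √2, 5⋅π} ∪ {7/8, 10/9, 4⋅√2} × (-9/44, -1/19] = ({7/8, 10/9, 4⋅√2} × (-9/44, -1/19]) ∪ ({-8/49, 5/7, 4/3, 4⋅√2} × (5/56, 3/2]) ∪ ([4/3, 62] × {-9/44, -1/19, -5/96, 8/27, 3/2, 40, √2, 5⋅π})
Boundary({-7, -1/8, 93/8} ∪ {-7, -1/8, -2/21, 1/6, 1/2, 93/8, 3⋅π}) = {-7, -1/8, -2/21, 1/6, 1/2, 93/8, 3⋅π}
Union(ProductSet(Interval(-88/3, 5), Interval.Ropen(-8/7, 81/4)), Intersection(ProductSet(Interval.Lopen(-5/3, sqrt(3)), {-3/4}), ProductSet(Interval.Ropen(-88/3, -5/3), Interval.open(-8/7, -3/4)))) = ProductSet(Interval(-88/3, 5), Interval.Ropen(-8/7, 81/4))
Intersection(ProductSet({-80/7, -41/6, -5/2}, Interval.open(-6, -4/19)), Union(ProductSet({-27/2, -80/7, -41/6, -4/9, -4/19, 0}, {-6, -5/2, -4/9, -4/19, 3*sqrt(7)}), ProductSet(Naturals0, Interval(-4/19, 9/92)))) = ProductSet({-80/7, -41/6}, {-5/2, -4/9})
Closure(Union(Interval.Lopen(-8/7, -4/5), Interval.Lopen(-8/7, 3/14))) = Interval(-8/7, 3/14)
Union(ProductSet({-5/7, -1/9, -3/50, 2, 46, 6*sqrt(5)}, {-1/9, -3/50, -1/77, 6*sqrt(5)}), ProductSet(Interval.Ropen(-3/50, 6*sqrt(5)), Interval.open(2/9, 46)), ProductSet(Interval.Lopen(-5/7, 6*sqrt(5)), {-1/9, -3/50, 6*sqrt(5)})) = Union(ProductSet({-5/7, -1/9, -3/50, 2, 46, 6*sqrt(5)}, {-1/9, -3/50, -1/77, 6*sqrt(5)}), ProductSet(Interval.Lopen(-5/7, 6*sqrt(5)), {-1/9, -3/50, 6*sqrt(5)}), ProductSet(Interval.Ropen(-3/50, 6*sqrt(5)), Interval.open(2/9, 46)))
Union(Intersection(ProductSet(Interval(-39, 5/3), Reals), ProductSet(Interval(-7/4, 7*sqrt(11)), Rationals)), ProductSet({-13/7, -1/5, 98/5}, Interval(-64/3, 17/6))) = Union(ProductSet({-13/7, -1/5, 98/5}, Interval(-64/3, 17/6)), ProductSet(Interval(-7/4, 5/3), Rationals))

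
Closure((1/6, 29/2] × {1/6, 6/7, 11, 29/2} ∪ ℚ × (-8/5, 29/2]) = ℝ × [-8/5, 29/2]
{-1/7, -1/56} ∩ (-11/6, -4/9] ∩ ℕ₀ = ∅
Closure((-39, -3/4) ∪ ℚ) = ℚ ∪ (-∞, ∞)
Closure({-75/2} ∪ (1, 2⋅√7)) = {-75/2} ∪ [1, 2⋅√7]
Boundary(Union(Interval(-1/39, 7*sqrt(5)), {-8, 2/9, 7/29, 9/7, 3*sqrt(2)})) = {-8, -1/39, 7*sqrt(5)}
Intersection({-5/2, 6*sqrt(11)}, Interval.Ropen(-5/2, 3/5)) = {-5/2}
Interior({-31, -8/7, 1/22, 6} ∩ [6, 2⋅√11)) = ∅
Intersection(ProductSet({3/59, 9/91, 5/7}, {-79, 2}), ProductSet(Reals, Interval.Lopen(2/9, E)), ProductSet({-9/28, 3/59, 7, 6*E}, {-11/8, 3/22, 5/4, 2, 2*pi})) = ProductSet({3/59}, {2})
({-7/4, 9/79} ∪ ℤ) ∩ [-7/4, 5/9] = {-7/4, 9/79} ∪ {-1, 0}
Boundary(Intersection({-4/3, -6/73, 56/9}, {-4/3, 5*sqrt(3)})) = {-4/3}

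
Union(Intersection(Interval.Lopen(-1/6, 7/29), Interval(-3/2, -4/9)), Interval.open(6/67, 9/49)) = Interval.open(6/67, 9/49)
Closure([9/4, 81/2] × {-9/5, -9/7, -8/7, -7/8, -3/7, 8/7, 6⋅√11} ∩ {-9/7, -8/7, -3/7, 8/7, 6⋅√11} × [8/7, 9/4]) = {6⋅√11} × {8/7}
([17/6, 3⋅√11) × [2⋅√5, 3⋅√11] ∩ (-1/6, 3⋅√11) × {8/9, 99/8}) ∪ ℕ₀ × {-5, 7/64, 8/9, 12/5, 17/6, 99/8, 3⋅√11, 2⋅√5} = ℕ₀ × {-5, 7/64, 8/9, 12/5, 17/6, 99/8, 3⋅√11, 2⋅√5}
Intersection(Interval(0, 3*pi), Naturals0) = Range(0, 10, 1)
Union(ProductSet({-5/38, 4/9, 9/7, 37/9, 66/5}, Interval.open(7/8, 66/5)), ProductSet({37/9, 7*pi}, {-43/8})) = Union(ProductSet({37/9, 7*pi}, {-43/8}), ProductSet({-5/38, 4/9, 9/7, 37/9, 66/5}, Interval.open(7/8, 66/5)))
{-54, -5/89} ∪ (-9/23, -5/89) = {-54} ∪ (-9/23, -5/89]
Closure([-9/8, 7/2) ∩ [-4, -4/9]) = [-9/8, -4/9]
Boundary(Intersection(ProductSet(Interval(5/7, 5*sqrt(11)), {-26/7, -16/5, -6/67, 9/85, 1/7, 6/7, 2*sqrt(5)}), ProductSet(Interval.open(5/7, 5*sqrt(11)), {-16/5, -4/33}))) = ProductSet(Interval(5/7, 5*sqrt(11)), {-16/5})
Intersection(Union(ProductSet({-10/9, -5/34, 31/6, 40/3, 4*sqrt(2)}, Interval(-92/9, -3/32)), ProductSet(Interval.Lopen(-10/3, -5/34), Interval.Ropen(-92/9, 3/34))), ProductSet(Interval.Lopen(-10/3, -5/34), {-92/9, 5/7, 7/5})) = ProductSet(Interval.Lopen(-10/3, -5/34), {-92/9})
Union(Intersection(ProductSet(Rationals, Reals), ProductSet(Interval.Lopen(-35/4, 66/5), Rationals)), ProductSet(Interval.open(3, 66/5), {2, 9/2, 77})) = Union(ProductSet(Intersection(Interval.Lopen(-35/4, 66/5), Rationals), Rationals), ProductSet(Interval.open(3, 66/5), {2, 9/2, 77}))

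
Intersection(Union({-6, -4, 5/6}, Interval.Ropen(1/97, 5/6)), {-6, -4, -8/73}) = {-6, -4}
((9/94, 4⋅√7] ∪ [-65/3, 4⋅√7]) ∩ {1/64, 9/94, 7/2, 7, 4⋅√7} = {1/64, 9/94, 7/2, 7, 4⋅√7}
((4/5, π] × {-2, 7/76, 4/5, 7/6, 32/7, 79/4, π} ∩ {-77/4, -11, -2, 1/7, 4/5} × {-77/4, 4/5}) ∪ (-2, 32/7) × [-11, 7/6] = (-2, 32/7) × [-11, 7/6]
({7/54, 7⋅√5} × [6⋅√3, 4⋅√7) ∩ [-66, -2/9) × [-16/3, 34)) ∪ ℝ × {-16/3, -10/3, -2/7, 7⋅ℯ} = ℝ × {-16/3, -10/3, -2/7, 7⋅ℯ}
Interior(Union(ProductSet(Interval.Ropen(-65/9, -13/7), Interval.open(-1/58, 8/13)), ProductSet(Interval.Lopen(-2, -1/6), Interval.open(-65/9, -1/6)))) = Union(ProductSet(Interval.open(-65/9, -13/7), Interval.open(-1/58, 8/13)), ProductSet(Interval.open(-2, -1/6), Interval.open(-65/9, -1/6)))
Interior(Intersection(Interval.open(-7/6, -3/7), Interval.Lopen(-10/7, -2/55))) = Interval.open(-7/6, -3/7)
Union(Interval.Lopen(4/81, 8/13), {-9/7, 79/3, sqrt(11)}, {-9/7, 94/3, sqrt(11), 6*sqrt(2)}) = Union({-9/7, 79/3, 94/3, sqrt(11), 6*sqrt(2)}, Interval.Lopen(4/81, 8/13))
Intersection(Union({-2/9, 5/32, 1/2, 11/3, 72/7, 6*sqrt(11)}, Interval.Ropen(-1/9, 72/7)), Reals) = Union({-2/9, 6*sqrt(11)}, Interval(-1/9, 72/7))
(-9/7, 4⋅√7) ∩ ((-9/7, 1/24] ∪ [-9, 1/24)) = (-9/7, 1/24]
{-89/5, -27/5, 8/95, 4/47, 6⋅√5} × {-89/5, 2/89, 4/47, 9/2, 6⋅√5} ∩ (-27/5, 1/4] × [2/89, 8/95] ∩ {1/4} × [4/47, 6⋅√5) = ∅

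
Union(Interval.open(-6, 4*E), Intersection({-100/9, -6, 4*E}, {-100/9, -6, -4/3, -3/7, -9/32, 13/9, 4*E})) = Union({-100/9}, Interval(-6, 4*E))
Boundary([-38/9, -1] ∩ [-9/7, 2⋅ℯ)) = {-9/7, -1}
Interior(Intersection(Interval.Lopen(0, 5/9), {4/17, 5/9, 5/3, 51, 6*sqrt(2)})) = EmptySet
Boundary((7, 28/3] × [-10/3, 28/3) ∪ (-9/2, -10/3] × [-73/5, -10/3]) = ({-9/2, -10/3} × [-73/5, -10/3]) ∪ ({7, 28/3} × [-10/3, 28/3]) ∪ ([-9/2, -10/3] × {-73/5, -10/3}) ∪ ([7, 28/3] × {-10/3, 28/3})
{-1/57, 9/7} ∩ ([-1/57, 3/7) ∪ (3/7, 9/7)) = {-1/57}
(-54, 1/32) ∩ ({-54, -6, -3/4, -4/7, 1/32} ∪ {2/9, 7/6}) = {-6, -3/4, -4/7}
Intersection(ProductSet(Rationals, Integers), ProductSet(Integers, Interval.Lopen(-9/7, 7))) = ProductSet(Integers, Range(-1, 8, 1))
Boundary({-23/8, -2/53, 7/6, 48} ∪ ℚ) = ℝ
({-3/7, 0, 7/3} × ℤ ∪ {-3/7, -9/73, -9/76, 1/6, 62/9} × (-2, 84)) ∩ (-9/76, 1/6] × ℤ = ({0} × ℤ) ∪ ({1/6} × {-1, 0, …, 83})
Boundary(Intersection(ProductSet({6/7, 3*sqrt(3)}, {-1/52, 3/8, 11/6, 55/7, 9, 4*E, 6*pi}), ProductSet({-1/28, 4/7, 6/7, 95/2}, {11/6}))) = ProductSet({6/7}, {11/6})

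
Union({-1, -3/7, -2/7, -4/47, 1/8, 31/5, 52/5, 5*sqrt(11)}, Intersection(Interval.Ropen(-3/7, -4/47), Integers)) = {-1, -3/7, -2/7, -4/47, 1/8, 31/5, 52/5, 5*sqrt(11)}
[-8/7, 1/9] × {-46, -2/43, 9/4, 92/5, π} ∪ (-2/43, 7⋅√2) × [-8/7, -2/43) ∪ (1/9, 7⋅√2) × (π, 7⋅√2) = ([-8/7, 1/9] × {-46, -2/43, 9/4, 92/5, π}) ∪ ((-2/43, 7⋅√2) × [-8/7, -2/43)) ∪ ((1/9, 7⋅√2) × (π, 7⋅√2))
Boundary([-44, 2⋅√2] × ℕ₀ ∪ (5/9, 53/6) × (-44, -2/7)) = ([-44, 5/9] × ℕ₀) ∪ ({5/9, 53/6} × [-44, -2/7]) ∪ ([5/9, 53/6] × {-44, -2/7}) ∪ ([-44, 2⋅√2] × (ℕ₀ \ (-44, -2/7)))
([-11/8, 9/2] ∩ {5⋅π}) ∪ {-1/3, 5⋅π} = {-1/3, 5⋅π}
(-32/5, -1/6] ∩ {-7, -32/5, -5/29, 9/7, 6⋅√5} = {-5/29}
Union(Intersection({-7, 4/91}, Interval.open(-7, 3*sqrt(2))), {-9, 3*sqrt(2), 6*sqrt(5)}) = {-9, 4/91, 3*sqrt(2), 6*sqrt(5)}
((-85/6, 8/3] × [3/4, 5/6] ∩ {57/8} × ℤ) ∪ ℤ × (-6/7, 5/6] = ℤ × (-6/7, 5/6]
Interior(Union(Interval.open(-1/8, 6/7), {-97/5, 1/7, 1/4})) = Interval.open(-1/8, 6/7)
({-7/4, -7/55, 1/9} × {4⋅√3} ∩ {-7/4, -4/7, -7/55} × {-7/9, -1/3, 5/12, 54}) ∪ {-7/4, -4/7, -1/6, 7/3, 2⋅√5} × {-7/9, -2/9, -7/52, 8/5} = {-7/4, -4/7, -1/6, 7/3, 2⋅√5} × {-7/9, -2/9, -7/52, 8/5}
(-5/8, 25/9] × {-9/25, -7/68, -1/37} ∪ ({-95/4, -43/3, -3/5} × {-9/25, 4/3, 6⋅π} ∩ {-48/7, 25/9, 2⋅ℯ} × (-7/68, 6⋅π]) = (-5/8, 25/9] × {-9/25, -7/68, -1/37}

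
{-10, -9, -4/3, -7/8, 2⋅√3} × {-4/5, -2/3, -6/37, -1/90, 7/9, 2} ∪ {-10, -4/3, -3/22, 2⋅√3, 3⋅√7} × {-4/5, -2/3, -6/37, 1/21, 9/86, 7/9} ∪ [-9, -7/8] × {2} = ([-9, -7/8] × {2}) ∪ ({-10, -9, -4/3, -7/8, 2⋅√3} × {-4/5, -2/3, -6/37, -1/90, 7/9, 2}) ∪ ({-10, -4/3, -3/22, 2⋅√3, 3⋅√7} × {-4/5, -2/3, -6/37, 1/21, 9/86, 7/9})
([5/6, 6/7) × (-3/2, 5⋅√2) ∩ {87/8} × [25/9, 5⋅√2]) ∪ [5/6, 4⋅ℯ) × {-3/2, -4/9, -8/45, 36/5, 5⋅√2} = [5/6, 4⋅ℯ) × {-3/2, -4/9, -8/45, 36/5, 5⋅√2}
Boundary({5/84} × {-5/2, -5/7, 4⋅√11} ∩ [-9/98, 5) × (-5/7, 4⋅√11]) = {5/84} × {4⋅√11}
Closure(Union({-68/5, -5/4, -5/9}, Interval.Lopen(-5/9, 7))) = Union({-68/5, -5/4}, Interval(-5/9, 7))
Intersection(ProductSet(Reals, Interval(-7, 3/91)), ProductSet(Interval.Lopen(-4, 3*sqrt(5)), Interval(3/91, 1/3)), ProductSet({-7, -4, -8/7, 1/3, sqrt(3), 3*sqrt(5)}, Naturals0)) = EmptySet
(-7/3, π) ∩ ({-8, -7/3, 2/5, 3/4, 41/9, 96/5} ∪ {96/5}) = {2/5, 3/4}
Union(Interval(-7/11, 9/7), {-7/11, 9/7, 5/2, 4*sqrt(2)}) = Union({5/2, 4*sqrt(2)}, Interval(-7/11, 9/7))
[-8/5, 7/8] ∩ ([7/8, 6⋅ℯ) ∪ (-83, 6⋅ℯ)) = [-8/5, 7/8]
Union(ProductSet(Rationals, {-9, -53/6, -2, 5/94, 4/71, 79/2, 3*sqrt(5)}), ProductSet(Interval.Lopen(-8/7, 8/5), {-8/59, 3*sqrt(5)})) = Union(ProductSet(Interval.Lopen(-8/7, 8/5), {-8/59, 3*sqrt(5)}), ProductSet(Rationals, {-9, -53/6, -2, 5/94, 4/71, 79/2, 3*sqrt(5)}))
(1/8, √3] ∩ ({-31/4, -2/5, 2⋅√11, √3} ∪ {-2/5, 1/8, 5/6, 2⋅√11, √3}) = {5/6, √3}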